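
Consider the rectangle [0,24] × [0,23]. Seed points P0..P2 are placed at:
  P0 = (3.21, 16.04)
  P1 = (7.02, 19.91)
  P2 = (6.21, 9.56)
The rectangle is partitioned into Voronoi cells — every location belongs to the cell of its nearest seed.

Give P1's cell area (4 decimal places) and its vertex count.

Area of P1's cell: 175.2676 (4 vertices)

1. box [0,24]×[0,23]: [(0, 0) (24, 0) (24, 23) (0, 23)]
2. ⊥bis P1·P0 via (5.115,17.975): [(23.3731, 0) (24, 0) (24, 23) (0.0109, 23)]  |A|=283.0847
3. ⊥bis P1·P2 via (6.615,14.735): [(8.5607, 14.5827) (24, 13.3744) (24, 23) (0.0109, 23)]  |A|=175.2676
4. canonical 4-gon: [(8.5607, 14.5827) (24, 13.3744) (24, 23) (0.0109, 23)]
5. shoelace: 175.2676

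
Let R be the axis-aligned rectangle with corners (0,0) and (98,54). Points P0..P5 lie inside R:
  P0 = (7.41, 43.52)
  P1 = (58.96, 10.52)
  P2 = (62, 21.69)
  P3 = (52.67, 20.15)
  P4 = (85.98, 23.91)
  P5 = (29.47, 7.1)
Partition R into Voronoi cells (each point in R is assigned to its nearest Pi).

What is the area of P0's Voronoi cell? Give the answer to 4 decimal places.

Area of P0's cell: 1050.8201

1. box [0,98]×[0,54]: [(0, 0) (98, 0) (98, 54) (0, 54)]
2. ⊥bis P0·P1 via (33.185,27.02): [(0, 0) (15.888, 0) (50.4564, 54) (0, 54)]  |A|=1791.2986
3. ⊥bis P0·P2 via (34.705,32.605): [(0, 0) (15.888, 0) (31.2843, 24.0508) (43.2606, 54) (0, 54)]  |A|=1683.5455
4. ⊥bis P0·P3 via (30.04,31.835): [(0, 0) (13.602, 0) (41.4849, 54) (0, 54)]  |A|=1487.3462
5. ⊥bis P0·P4 via (46.695,33.715): [(0, 0) (13.602, 0) (41.4849, 54) (0, 54)]  |A|=1487.3462
6. ⊥bis P0·P5 via (18.44,25.31): [(0, 14.1407) (30.4166, 32.5644) (41.4849, 54) (0, 54)]  |A|=1050.8201
7. canonical 4-gon: [(0, 14.1407) (30.4166, 32.5644) (41.4849, 54) (0, 54)]
8. shoelace: 1050.8201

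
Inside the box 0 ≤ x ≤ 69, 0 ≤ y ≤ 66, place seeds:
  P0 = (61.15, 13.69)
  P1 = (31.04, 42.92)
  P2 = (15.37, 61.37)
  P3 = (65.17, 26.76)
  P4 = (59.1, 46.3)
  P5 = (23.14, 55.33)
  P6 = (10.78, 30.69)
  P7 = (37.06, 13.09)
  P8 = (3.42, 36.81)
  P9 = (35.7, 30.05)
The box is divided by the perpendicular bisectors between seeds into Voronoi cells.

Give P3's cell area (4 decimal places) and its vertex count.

Area of P3's cell: 268.9194 (4 vertices)

1. box [0,69]×[0,66]: [(0, 0) (69, 0) (69, 66) (0, 66)]
2. ⊥bis P3·P0 via (63.16,20.225): [(0, 39.6514) (69, 18.4288) (69, 66) (0, 66)]  |A|=2550.2339
3. ⊥bis P3·P1 via (48.105,34.84): [(43.9785, 26.1248) (69, 18.4288) (69, 66) (62.8588, 66)]  |A|=717.5944
4. ⊥bis P3·P2 via (40.27,44.065): [(43.9785, 26.1248) (69, 18.4288) (69, 66) (62.8588, 66)]  |A|=717.5944
5. ⊥bis P3·P4 via (62.135,36.53): [(46.6237, 31.7115) (43.9785, 26.1248) (69, 18.4288) (69, 38.6626)]  |A|=306.4522
6. ⊥bis P3·P5 via (44.155,41.045): [(46.6237, 31.7115) (43.9785, 26.1248) (69, 18.4288) (69, 38.6626)]  |A|=306.4522
7. ⊥bis P3·P6 via (37.975,28.725): [(46.6237, 31.7115) (43.9785, 26.1248) (69, 18.4288) (69, 38.6626)]  |A|=306.4522
8. ⊥bis P3·P7 via (51.115,19.925): [(46.6237, 31.7115) (46.0117, 30.419) (48.8249, 24.6341) (69, 18.4288) (69, 38.6626)]  |A|=294.5307
9. ⊥bis P3·P8 via (34.295,31.785): [(46.6237, 31.7115) (46.0117, 30.419) (48.8249, 24.6341) (69, 18.4288) (69, 38.6626)]  |A|=294.5307
10. ⊥bis P3·P9 via (50.435,28.405): [(50.9543, 33.0568) (49.9745, 24.2805) (69, 18.4288) (69, 38.6626)]  |A|=268.9194
11. canonical 4-gon: [(50.9543, 33.0568) (49.9745, 24.2805) (69, 18.4288) (69, 38.6626)]
12. shoelace: 268.9194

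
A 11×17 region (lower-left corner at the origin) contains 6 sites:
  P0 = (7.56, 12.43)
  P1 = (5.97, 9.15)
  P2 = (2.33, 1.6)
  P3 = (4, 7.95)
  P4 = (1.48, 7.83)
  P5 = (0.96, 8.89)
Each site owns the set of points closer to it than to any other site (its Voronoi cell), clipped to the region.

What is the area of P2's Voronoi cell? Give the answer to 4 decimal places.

Area of P2's cell: 43.1676

1. box [0,11]×[0,17]: [(0, 0) (11, 0) (11, 17) (0, 17)]
2. ⊥bis P2·P0 via (4.945,7.015): [(0, 9.403) (0, 0) (11, 0) (11, 4.0909)]  |A|=74.2168
3. ⊥bis P2·P1 via (4.15,5.375): [(0, 7.3758) (0, 0) (11, 0) (11, 2.0725)]  |A|=51.9655
4. ⊥bis P2·P3 via (3.165,4.775): [(8.0703, 3.4849) (0, 5.6074) (0, 0) (11, 0) (11, 2.0725)]  |A|=44.8297
5. ⊥bis P2·P4 via (1.905,4.715): [(8.0703, 3.4849) (2.8848, 4.8487) (0, 4.4551) (0, 0) (11, 0) (11, 2.0725)]  |A|=43.1676
6. ⊥bis P2·P5 via (1.645,5.245): [(8.0703, 3.4849) (2.8848, 4.8487) (0, 4.4551) (0, 0) (11, 0) (11, 2.0725)]  |A|=43.1676
7. canonical 6-gon: [(8.0703, 3.4849) (2.8848, 4.8487) (0, 4.4551) (0, 0) (11, 0) (11, 2.0725)]
8. shoelace: 43.1676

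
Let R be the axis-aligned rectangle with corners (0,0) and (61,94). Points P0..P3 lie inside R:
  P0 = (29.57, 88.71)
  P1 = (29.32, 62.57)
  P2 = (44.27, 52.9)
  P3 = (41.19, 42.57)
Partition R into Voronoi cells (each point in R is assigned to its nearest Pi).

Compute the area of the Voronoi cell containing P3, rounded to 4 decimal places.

Area of P3's cell: 2668.2170

1. box [0,61]×[0,94]: [(0, 0) (61, 0) (61, 94) (0, 94)]
2. ⊥bis P3·P0 via (35.38,65.64): [(0, 56.7298) (0, 0) (61, 0) (61, 72.0922)]  |A|=3929.0716
3. ⊥bis P3·P1 via (35.255,52.57): [(0, 31.6462) (0, 0) (61, 0) (61, 67.8497)]  |A|=3034.6224
4. ⊥bis P3·P2 via (42.73,47.735): [(32.3321, 50.8352) (0, 31.6462) (0, 0) (61, 0) (61, 42.2876)]  |A|=2668.217
5. canonical 5-gon: [(32.3321, 50.8352) (0, 31.6462) (0, 0) (61, 0) (61, 42.2876)]
6. shoelace: 2668.217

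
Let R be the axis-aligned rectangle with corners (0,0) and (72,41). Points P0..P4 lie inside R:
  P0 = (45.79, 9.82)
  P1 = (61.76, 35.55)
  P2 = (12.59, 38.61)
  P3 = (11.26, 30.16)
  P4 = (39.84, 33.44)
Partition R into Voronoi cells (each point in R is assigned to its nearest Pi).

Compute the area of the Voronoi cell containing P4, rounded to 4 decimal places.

1. box [0,72]×[0,41]: [(0, 0) (72, 0) (72, 41) (0, 41)]
2. ⊥bis P4·P0 via (42.815,21.63): [(0, 10.8447) (72, 28.9819) (72, 41) (0, 41)]  |A|=1518.2448
3. ⊥bis P4·P1 via (50.8,34.495): [(0, 10.8447) (51.82, 23.8984) (50.1738, 41) (0, 41)]  |A|=1210.3508
4. ⊥bis P4·P2 via (26.215,36.025): [(22.5137, 16.516) (51.82, 23.8984) (50.1738, 41) (27.1589, 41)]  |A|=538.4183
5. ⊥bis P4·P3 via (25.55,31.8): [(25.4985, 32.2486) (27.1695, 17.6888) (51.82, 23.8984) (50.1738, 41) (27.1589, 41)]  |A|=503.5446
6. canonical 5-gon: [(25.4985, 32.2486) (27.1695, 17.6888) (51.82, 23.8984) (50.1738, 41) (27.1589, 41)]
7. shoelace: 503.5446

Area of P4's cell: 503.5446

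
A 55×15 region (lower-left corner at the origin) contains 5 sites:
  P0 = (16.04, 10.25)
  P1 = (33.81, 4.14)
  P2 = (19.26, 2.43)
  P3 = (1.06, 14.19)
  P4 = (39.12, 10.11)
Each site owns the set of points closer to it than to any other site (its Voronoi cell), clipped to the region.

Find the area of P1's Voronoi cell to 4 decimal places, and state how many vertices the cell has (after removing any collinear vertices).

Area of P1's cell: 143.5487 (5 vertices)

1. box [0,55]×[0,15]: [(0, 0) (55, 0) (55, 15) (0, 15)]
2. ⊥bis P1·P0 via (24.925,7.195): [(22.4511, 0) (55, 0) (55, 15) (27.6087, 15)]  |A|=449.5519
3. ⊥bis P1·P2 via (26.535,3.285): [(25.7824, 9.6886) (26.9211, 0) (55, 0) (55, 15) (27.6087, 15)]  |A|=427.8979
4. ⊥bis P1·P3 via (17.435,9.165): [(25.7824, 9.6886) (26.9211, 0) (55, 0) (55, 15) (27.6087, 15)]  |A|=427.8979
5. ⊥bis P1·P4 via (36.465,7.125): [(25.7824, 9.6886) (26.9211, 0) (44.4756, 0) (27.6112, 15) (27.6087, 15)]  |A|=143.5487
6. canonical 5-gon: [(25.7824, 9.6886) (26.9211, 0) (44.4756, 0) (27.6112, 15) (27.6087, 15)]
7. shoelace: 143.5487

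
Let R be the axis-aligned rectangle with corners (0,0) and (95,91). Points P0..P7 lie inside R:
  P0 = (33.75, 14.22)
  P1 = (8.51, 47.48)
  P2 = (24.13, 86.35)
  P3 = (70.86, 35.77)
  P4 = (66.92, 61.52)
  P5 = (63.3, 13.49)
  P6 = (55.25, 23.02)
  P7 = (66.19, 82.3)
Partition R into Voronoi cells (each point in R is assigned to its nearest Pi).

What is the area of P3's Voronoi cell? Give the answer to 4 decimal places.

1. box [0,95]×[0,91]: [(0, 0) (95, 0) (95, 91) (0, 91)]
2. ⊥bis P3·P0 via (52.305,24.995): [(66.8197, 0) (95, 0) (95, 91) (13.9755, 91)]  |A|=4968.8163
3. ⊥bis P3·P1 via (39.685,41.625): [(40.4091, 45.4803) (66.8197, 0) (95, 0) (95, 91) (48.9582, 91)]  |A|=4172.6162
4. ⊥bis P3·P2 via (47.495,61.06): [(42.4618, 56.4099) (40.4091, 45.4803) (66.8197, 0) (95, 0) (95, 91) (79.9017, 91)]  |A|=3637.4456
5. ⊥bis P3·P4 via (68.89,48.645): [(41.0454, 44.3845) (66.8197, 0) (95, 0) (95, 52.6401)]  |A|=2045.4707
6. ⊥bis P3·P5 via (67.08,24.63): [(41.0454, 44.3845) (48.9432, 30.7841) (95, 15.1562) (95, 52.6401)]  |A|=1262.6943
7. ⊥bis P3·P6 via (63.055,29.395): [(49.7268, 45.7129) (66.896, 24.6924) (95, 15.1562) (95, 52.6401)]  |A|=1062.0208
8. ⊥bis P3·P7 via (68.525,59.035): [(49.7268, 45.7129) (66.896, 24.6924) (95, 15.1562) (95, 52.6401)]  |A|=1062.0208
9. canonical 4-gon: [(49.7268, 45.7129) (66.896, 24.6924) (95, 15.1562) (95, 52.6401)]
10. shoelace: 1062.0208

Area of P3's cell: 1062.0208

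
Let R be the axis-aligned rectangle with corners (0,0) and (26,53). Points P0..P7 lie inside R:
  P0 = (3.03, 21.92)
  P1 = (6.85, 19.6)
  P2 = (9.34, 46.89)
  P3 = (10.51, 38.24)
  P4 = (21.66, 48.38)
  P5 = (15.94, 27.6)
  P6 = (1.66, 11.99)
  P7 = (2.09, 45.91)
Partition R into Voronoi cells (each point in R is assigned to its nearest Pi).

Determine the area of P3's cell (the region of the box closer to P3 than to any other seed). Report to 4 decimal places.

1. box [0,26]×[0,53]: [(0, 0) (26, 0) (26, 53) (0, 53)]
2. ⊥bis P3·P0 via (6.77,30.08): [(0, 33.1829) (26, 21.2662) (26, 53) (0, 53)]  |A|=670.1608
3. ⊥bis P3·P1 via (8.68,28.92): [(0, 33.1829) (9.7663, 28.7067) (26, 25.5192) (26, 53) (0, 53)]  |A|=635.6403
4. ⊥bis P3·P2 via (9.925,42.565): [(0, 41.2225) (0, 33.1829) (9.7663, 28.7067) (26, 25.5192) (26, 44.7393)]  |A|=375.1444
5. ⊥bis P3·P4 via (16.085,43.31): [(16.0136, 43.3885) (0, 41.2225) (0, 33.1829) (9.7663, 28.7067) (26, 25.5192) (26, 32.4074)]  |A|=313.5686
6. ⊥bis P3·P5 via (13.225,32.92): [(21.632, 37.2104) (16.0136, 43.3885) (0, 41.2225) (0, 33.1829) (7.2389, 29.8651)]  |A|=192.9716
7. ⊥bis P3·P6 via (6.085,25.115): [(21.632, 37.2104) (16.0136, 43.3885) (0, 41.2225) (0, 33.1829) (7.2389, 29.8651)]  |A|=192.9716
8. ⊥bis P3·P7 via (6.3,42.075): [(21.632, 37.2104) (16.0136, 43.3885) (6.2997, 42.0746) (0, 35.159) (0, 33.1829) (7.2389, 29.8651)]  |A|=173.8724
9. canonical 6-gon: [(21.632, 37.2104) (16.0136, 43.3885) (6.2997, 42.0746) (0, 35.159) (0, 33.1829) (7.2389, 29.8651)]
10. shoelace: 173.8724

Area of P3's cell: 173.8724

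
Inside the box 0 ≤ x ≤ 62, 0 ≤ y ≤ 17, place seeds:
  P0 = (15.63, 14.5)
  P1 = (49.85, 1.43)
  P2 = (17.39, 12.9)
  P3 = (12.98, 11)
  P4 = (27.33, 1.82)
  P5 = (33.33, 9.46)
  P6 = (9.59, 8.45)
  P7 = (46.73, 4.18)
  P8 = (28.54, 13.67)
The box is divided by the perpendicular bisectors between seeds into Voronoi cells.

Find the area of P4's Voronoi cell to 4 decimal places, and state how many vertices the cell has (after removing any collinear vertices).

1. box [0,62]×[0,17]: [(0, 0) (62, 0) (62, 17) (0, 17)]
2. ⊥bis P4·P0 via (21.48,8.16): [(12.6365, 0) (62, 0) (62, 17) (31.0604, 17)]  |A|=682.5759
3. ⊥bis P4·P1 via (38.59,1.625): [(12.6365, 0) (38.5619, 0) (38.8563, 17) (31.0604, 17)]  |A|=286.6299
4. ⊥bis P4·P2 via (22.36,7.36): [(14.1559, 0) (38.5619, 0) (38.8563, 17) (33.1056, 17)]  |A|=256.3314
5. ⊥bis P4·P3 via (20.155,6.41): [(18.6114, 3.9971) (16.0544, 0) (38.5619, 0) (38.8563, 17) (33.1056, 17)]  |A|=252.5371
6. ⊥bis P4·P5 via (30.33,5.64): [(25.0579, 9.7804) (18.6114, 3.9971) (16.0544, 0) (37.5116, 0)]  |A|=110.4193
7. ⊥bis P4·P6 via (18.46,5.135): [(25.0579, 9.7804) (18.6114, 3.9971) (17.2245, 1.829) (16.5409, 0) (37.5116, 0)]  |A|=109.9744
8. ⊥bis P4·P7 via (37.03,3): [(37.3826, 0.1013) (25.0579, 9.7804) (18.6114, 3.9971) (17.2245, 1.829) (16.5409, 0) (37.3949, 0)]  |A|=109.9685
9. ⊥bis P4·P8 via (27.935,7.745): [(37.3826, 0.1013) (27.607, 7.7785) (23.315, 8.2167) (18.6114, 3.9971) (17.2245, 1.829) (16.5409, 0) (37.3949, 0)]  |A|=106.2311
10. canonical 7-gon: [(37.3826, 0.1013) (27.607, 7.7785) (23.315, 8.2167) (18.6114, 3.9971) (17.2245, 1.829) (16.5409, 0) (37.3949, 0)]
11. shoelace: 106.2311

Area of P4's cell: 106.2311 (7 vertices)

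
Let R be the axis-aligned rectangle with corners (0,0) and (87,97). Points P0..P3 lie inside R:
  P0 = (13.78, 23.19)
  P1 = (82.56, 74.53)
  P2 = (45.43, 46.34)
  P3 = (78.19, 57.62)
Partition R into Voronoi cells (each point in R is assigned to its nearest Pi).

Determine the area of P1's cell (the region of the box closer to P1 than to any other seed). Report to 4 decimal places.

1. box [0,87]×[0,97]: [(0, 0) (87, 0) (87, 97) (0, 97)]
2. ⊥bis P1·P0 via (48.17,48.86): [(84.641, 0) (87, 0) (87, 97) (12.2365, 97)]  |A|=3740.4444
3. ⊥bis P1·P2 via (63.995,60.435): [(87, 30.1343) (87, 97) (36.234, 97)]  |A|=1697.2524
4. ⊥bis P1·P3 via (80.375,66.075): [(54.6694, 72.718) (87, 64.3629) (87, 97) (36.234, 97)]  |A|=1143.9377
5. canonical 4-gon: [(54.6694, 72.718) (87, 64.3629) (87, 97) (36.234, 97)]
6. shoelace: 1143.9377

Area of P1's cell: 1143.9377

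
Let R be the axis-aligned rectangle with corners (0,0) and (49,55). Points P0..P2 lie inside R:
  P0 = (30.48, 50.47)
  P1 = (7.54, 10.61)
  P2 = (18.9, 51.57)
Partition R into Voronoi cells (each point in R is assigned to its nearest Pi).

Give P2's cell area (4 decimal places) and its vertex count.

1. box [0,49]×[0,55]: [(0, 0) (49, 0) (49, 55) (0, 55)]
2. ⊥bis P2·P0 via (24.69,51.02): [(0, 0) (19.8435, 0) (25.0681, 55) (0, 55)]  |A|=1235.0692
3. ⊥bis P2·P1 via (13.22,31.09): [(0, 34.7565) (22.551, 28.5021) (25.0681, 55) (0, 55)]  |A|=560.3812
4. canonical 4-gon: [(0, 34.7565) (22.551, 28.5021) (25.0681, 55) (0, 55)]
5. shoelace: 560.3812

Area of P2's cell: 560.3812 (4 vertices)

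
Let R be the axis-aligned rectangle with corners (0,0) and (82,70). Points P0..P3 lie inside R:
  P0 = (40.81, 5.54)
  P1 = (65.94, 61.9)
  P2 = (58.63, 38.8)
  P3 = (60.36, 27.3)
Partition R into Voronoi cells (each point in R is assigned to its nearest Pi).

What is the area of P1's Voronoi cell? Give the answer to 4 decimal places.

Area of P1's cell: 1058.9830

1. box [0,82]×[0,70]: [(0, 0) (82, 0) (82, 70) (0, 70)]
2. ⊥bis P1·P0 via (53.375,33.72): [(0, 57.519) (82, 20.9566) (82, 70) (0, 70)]  |A|=2522.4996
3. ⊥bis P1·P2 via (62.285,50.35): [(82, 44.1112) (82, 70) (0.1899, 70)]  |A|=1058.983
4. ⊥bis P1·P3 via (63.15,44.6): [(82, 44.1112) (82, 70) (0.1899, 70)]  |A|=1058.983
5. canonical 3-gon: [(82, 44.1112) (82, 70) (0.1899, 70)]
6. shoelace: 1058.983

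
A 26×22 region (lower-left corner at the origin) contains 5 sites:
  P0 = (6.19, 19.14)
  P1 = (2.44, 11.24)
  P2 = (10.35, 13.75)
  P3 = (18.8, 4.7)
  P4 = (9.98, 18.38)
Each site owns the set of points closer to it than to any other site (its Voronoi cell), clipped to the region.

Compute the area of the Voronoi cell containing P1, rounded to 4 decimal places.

Area of P1's cell: 118.7888

1. box [0,26]×[0,22]: [(0, 0) (26, 0) (26, 22) (0, 22)]
2. ⊥bis P1·P0 via (4.315,15.19): [(0, 17.2383) (0, 0) (26, 0) (26, 4.8965)]  |A|=287.7517
3. ⊥bis P1·P2 via (6.395,12.495): [(5.757, 14.5055) (0, 17.2383) (0, 0) (10.3599, 0)]  |A|=124.7584
4. ⊥bis P1·P3 via (10.62,7.97): [(9.0651, 4.0804) (5.757, 14.5055) (0, 17.2383) (0, 0) (7.4339, 0)]  |A|=118.7888
5. ⊥bis P1·P4 via (6.21,14.81): [(9.0651, 4.0804) (5.757, 14.5055) (0, 17.2383) (0, 0) (7.4339, 0)]  |A|=118.7888
6. canonical 5-gon: [(9.0651, 4.0804) (5.757, 14.5055) (0, 17.2383) (0, 0) (7.4339, 0)]
7. shoelace: 118.7888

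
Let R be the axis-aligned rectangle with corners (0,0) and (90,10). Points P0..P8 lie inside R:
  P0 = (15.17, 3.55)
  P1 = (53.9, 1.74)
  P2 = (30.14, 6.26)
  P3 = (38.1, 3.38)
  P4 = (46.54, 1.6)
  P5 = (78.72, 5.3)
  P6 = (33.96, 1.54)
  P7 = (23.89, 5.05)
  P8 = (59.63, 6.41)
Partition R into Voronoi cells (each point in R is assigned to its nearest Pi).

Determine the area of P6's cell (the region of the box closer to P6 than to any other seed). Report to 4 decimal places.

Area of P6's cell: 28.9551

1. box [0,90]×[0,10]: [(0, 0) (90, 0) (90, 10) (0, 10)]
2. ⊥bis P6·P0 via (24.565,2.545): [(24.2928, 0) (90, 0) (90, 10) (25.3625, 10)]  |A|=651.7238
3. ⊥bis P6·P1 via (43.93,1.64): [(24.2928, 0) (43.9464, 0) (43.8461, 10) (25.3625, 10)]  |A|=190.6868
4. ⊥bis P6·P2 via (32.05,3.9): [(27.2312, 0) (43.9464, 0) (43.8461, 10) (39.5872, 10)]  |A|=104.8714
5. ⊥bis P6·P3 via (36.03,2.46): [(34.5064, 5.888) (27.2312, 0) (37.1233, 0)]  |A|=29.1228
6. ⊥bis P6·P4 via (40.25,1.57): [(34.5064, 5.888) (27.2312, 0) (37.1233, 0)]  |A|=29.1228
7. ⊥bis P6·P5 via (56.34,3.42): [(34.5064, 5.888) (27.2312, 0) (37.1233, 0)]  |A|=29.1228
8. ⊥bis P6·P7 via (28.925,3.295): [(34.5064, 5.888) (27.9908, 0.6148) (27.7765, 0) (37.1233, 0)]  |A|=28.9551
9. ⊥bis P6·P8 via (46.795,3.975): [(34.5064, 5.888) (27.9908, 0.6148) (27.7765, 0) (37.1233, 0)]  |A|=28.9551
10. canonical 4-gon: [(34.5064, 5.888) (27.9908, 0.6148) (27.7765, 0) (37.1233, 0)]
11. shoelace: 28.9551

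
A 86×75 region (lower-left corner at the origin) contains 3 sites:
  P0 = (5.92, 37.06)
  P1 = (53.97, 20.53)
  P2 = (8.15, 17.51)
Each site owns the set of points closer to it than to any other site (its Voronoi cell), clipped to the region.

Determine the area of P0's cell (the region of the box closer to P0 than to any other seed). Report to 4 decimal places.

Area of P0's cell: 1768.7164

1. box [0,86]×[0,75]: [(0, 0) (86, 0) (86, 75) (0, 75)]
2. ⊥bis P0·P1 via (29.945,28.795): [(0, 0) (20.039, 0) (45.8403, 75) (0, 75)]  |A|=2470.4749
3. ⊥bis P0·P2 via (7.035,27.285): [(0, 26.4825) (30.34, 29.9433) (45.8403, 75) (0, 75)]  |A|=1768.7164
4. canonical 4-gon: [(0, 26.4825) (30.34, 29.9433) (45.8403, 75) (0, 75)]
5. shoelace: 1768.7164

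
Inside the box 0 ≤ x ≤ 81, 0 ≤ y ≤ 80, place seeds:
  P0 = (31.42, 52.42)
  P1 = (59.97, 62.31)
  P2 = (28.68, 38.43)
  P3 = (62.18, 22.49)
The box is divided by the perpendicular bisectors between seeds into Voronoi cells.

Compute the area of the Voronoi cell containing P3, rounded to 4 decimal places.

Area of P3's cell: 1703.1248

1. box [0,81]×[0,80]: [(0, 0) (81, 0) (81, 80) (0, 80)]
2. ⊥bis P3·P0 via (46.8,37.455): [(10.3557, 0) (81, 0) (81, 72.6034)]  |A|=2564.5104
3. ⊥bis P3·P1 via (61.075,42.4): [(51.0713, 41.8448) (10.3557, 0) (81, 0) (81, 43.5058)]  |A|=2129.0847
4. ⊥bis P3·P2 via (45.43,30.46): [(51.0713, 41.8448) (50.6325, 41.3938) (30.9365, 0) (81, 0) (81, 43.5058)]  |A|=1703.1248
5. canonical 5-gon: [(51.0713, 41.8448) (50.6325, 41.3938) (30.9365, 0) (81, 0) (81, 43.5058)]
6. shoelace: 1703.1248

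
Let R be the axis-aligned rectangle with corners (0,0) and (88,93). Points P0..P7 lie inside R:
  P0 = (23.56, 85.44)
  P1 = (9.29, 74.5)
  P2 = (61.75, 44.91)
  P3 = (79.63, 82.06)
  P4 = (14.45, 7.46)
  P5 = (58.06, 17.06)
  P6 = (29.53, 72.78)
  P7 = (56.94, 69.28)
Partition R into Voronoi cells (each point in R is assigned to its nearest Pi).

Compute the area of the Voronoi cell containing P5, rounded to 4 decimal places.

1. box [0,88]×[0,93]: [(0, 0) (88, 0) (88, 93) (0, 93)]
2. ⊥bis P5·P0 via (40.81,51.25): [(0, 30.66) (0, 0) (88, 0) (88, 75.0589)]  |A|=4651.6326
3. ⊥bis P5·P1 via (33.675,45.78): [(39.1032, 50.3889) (0, 17.1879) (0, 0) (88, 0) (88, 75.0589)]  |A|=4388.232
4. ⊥bis P5·P2 via (59.905,30.985): [(22.1426, 35.9883) (0, 17.1879) (0, 0) (88, 0) (88, 27.2625)]  |A|=2671.4993
5. ⊥bis P5·P3 via (68.845,49.56): [(22.1426, 35.9883) (0, 17.1879) (0, 0) (88, 0) (88, 27.2625)]  |A|=2671.4993
6. ⊥bis P5·P4 via (36.255,12.26): [(31.2987, 34.7752) (38.9538, 0) (88, 0) (88, 27.2625)]  |A|=1625.7067
7. ⊥bis P5·P6 via (43.795,44.92): [(31.2987, 34.7752) (38.9538, 0) (88, 0) (88, 27.2625)]  |A|=1625.7067
8. ⊥bis P5·P7 via (57.5,43.17): [(31.2987, 34.7752) (38.9538, 0) (88, 0) (88, 27.2625)]  |A|=1625.7067
9. canonical 4-gon: [(31.2987, 34.7752) (38.9538, 0) (88, 0) (88, 27.2625)]
10. shoelace: 1625.7067

Area of P5's cell: 1625.7067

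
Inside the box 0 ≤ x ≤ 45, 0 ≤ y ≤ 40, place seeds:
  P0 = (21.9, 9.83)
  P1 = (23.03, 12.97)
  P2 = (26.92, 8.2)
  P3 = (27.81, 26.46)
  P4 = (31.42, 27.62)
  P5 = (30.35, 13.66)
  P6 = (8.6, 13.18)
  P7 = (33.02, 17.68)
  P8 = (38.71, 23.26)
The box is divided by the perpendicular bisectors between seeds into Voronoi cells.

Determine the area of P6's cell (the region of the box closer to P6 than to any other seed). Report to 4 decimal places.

1. box [0,45]×[0,40]: [(0, 0) (45, 0) (45, 40) (0, 40)]
2. ⊥bis P6·P0 via (15.25,11.505): [(0, 0) (12.3521, 0) (22.4273, 40) (0, 40)]  |A|=695.5887
3. ⊥bis P6·P1 via (15.815,13.075): [(0, 0) (12.3521, 0) (15.8254, 13.7894) (16.2068, 40) (0, 40)]  |A|=614.0676
4. ⊥bis P6·P2 via (17.76,10.69): [(0, 0) (12.3521, 0) (15.8254, 13.7894) (16.2068, 40) (0, 40)]  |A|=614.0676
5. ⊥bis P6·P3 via (18.205,19.82): [(0, 0) (12.3521, 0) (15.8254, 13.7894) (15.9604, 23.0669) (4.2544, 40) (0, 40)]  |A|=512.8718
6. ⊥bis P6·P4 via (20.01,20.4): [(0, 0) (12.3521, 0) (15.8254, 13.7894) (15.9604, 23.0669) (4.2544, 40) (0, 40)]  |A|=512.8718
7. ⊥bis P6·P5 via (19.475,13.42): [(0, 0) (12.3521, 0) (15.8254, 13.7894) (15.9604, 23.0669) (4.2544, 40) (0, 40)]  |A|=512.8718
8. ⊥bis P6·P7 via (20.81,15.43): [(0, 0) (12.3521, 0) (15.8254, 13.7894) (15.9604, 23.0669) (4.2544, 40) (0, 40)]  |A|=512.8718
9. ⊥bis P6·P8 via (23.655,18.22): [(0, 0) (12.3521, 0) (15.8254, 13.7894) (15.9604, 23.0669) (4.2544, 40) (0, 40)]  |A|=512.8718
10. canonical 6-gon: [(0, 0) (12.3521, 0) (15.8254, 13.7894) (15.9604, 23.0669) (4.2544, 40) (0, 40)]
11. shoelace: 512.8718

Area of P6's cell: 512.8718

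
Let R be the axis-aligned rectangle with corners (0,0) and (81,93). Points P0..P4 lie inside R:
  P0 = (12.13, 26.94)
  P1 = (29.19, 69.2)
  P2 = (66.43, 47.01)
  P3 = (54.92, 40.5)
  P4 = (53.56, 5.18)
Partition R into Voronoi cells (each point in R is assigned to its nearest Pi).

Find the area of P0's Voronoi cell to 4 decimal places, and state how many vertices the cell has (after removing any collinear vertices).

1. box [0,81]×[0,93]: [(0, 0) (81, 0) (81, 93) (0, 93)]
2. ⊥bis P0·P1 via (20.66,48.07): [(0, 56.4103) (0, 0) (81, 0) (81, 23.7113)]  |A|=3244.9217
3. ⊥bis P0·P2 via (39.28,36.975): [(37.7255, 41.1808) (0, 56.4103) (0, 0) (52.9465, 0)]  |A|=2154.241
4. ⊥bis P0·P3 via (33.525,33.72): [(30.1977, 44.2197) (0, 56.4103) (0, 0) (44.2107, 0)]  |A|=1829.2229
5. ⊥bis P0·P4 via (32.845,16.06): [(36.7595, 23.5131) (30.1977, 44.2197) (0, 56.4103) (0, 0) (24.4099, 0)]  |A|=1596.4336
6. canonical 5-gon: [(36.7595, 23.5131) (30.1977, 44.2197) (0, 56.4103) (0, 0) (24.4099, 0)]
7. shoelace: 1596.4336

Area of P0's cell: 1596.4336 (5 vertices)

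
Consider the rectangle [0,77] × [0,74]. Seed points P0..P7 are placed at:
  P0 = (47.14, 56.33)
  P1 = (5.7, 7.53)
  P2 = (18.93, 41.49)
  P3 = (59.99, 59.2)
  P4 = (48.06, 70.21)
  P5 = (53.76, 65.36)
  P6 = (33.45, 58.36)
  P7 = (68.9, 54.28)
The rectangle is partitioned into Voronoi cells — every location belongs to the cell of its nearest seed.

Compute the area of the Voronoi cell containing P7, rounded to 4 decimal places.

Area of P7's cell: 1279.5753

1. box [0,77]×[0,74]: [(0, 0) (77, 0) (77, 74) (0, 74)]
2. ⊥bis P7·P0 via (58.02,55.305): [(52.8097, 0) (77, 0) (77, 74) (59.7812, 74)]  |A|=1532.1334
3. ⊥bis P7·P1 via (37.3,30.905): [(53.6402, 8.8151) (60.1609, 0) (77, 0) (77, 74) (59.7812, 74)]  |A|=1499.7327
4. ⊥bis P7·P2 via (43.915,47.885): [(53.7142, 9.6001) (54.0605, 8.247) (60.1609, 0) (77, 0) (77, 74) (59.7812, 74)]  |A|=1499.5468
5. ⊥bis P7·P3 via (64.445,56.74): [(56.8613, 43.0062) (53.7142, 9.6001) (54.0605, 8.247) (60.1609, 0) (77, 0) (77, 74) (73.9758, 74)]  |A|=1279.5753
6. ⊥bis P7·P4 via (58.48,62.245): [(56.8613, 43.0062) (53.7142, 9.6001) (54.0605, 8.247) (60.1609, 0) (77, 0) (77, 74) (73.9758, 74)]  |A|=1279.5753
7. ⊥bis P7·P5 via (61.33,59.82): [(56.8613, 43.0062) (53.7142, 9.6001) (54.0605, 8.247) (60.1609, 0) (77, 0) (77, 74) (73.9758, 74)]  |A|=1279.5753
8. ⊥bis P7·P6 via (51.175,56.32): [(56.8613, 43.0062) (53.7142, 9.6001) (54.0605, 8.247) (60.1609, 0) (77, 0) (77, 74) (73.9758, 74)]  |A|=1279.5753
9. canonical 7-gon: [(56.8613, 43.0062) (53.7142, 9.6001) (54.0605, 8.247) (60.1609, 0) (77, 0) (77, 74) (73.9758, 74)]
10. shoelace: 1279.5753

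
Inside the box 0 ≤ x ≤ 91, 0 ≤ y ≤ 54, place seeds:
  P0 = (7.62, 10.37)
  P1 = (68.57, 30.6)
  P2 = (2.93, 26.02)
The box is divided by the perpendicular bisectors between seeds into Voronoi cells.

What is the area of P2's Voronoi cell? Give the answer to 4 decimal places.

1. box [0,91]×[0,54]: [(0, 0) (91, 0) (91, 54) (0, 54)]
2. ⊥bis P2·P0 via (5.275,18.195): [(0, 16.6142) (91, 43.8851) (91, 54) (0, 54)]  |A|=2161.282
3. ⊥bis P2·P1 via (35.75,28.31): [(0, 16.6142) (35.8171, 27.3479) (33.9575, 54) (0, 54)]  |A|=1122.0459
4. canonical 4-gon: [(0, 16.6142) (35.8171, 27.3479) (33.9575, 54) (0, 54)]
5. shoelace: 1122.0459

Area of P2's cell: 1122.0459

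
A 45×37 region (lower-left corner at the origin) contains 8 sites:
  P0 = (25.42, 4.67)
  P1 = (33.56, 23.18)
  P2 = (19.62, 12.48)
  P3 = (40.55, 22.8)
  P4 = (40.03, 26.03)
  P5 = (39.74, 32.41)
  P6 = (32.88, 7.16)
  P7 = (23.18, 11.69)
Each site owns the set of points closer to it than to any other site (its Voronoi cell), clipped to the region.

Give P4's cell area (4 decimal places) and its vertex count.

Area of P4's cell: 43.2068 (4 vertices)

1. box [0,45]×[0,37]: [(0, 0) (45, 0) (45, 37) (0, 37)]
2. ⊥bis P4·P0 via (32.725,15.35): [(45, 6.954) (45, 37) (1.0724, 37)]  |A|=659.923
3. ⊥bis P4·P1 via (36.795,24.605): [(44.3848, 7.3748) (45, 6.954) (45, 37) (31.3351, 37)]  |A|=211.6551
4. ⊥bis P4·P2 via (29.825,19.255): [(44.3848, 7.3748) (45, 6.954) (45, 37) (31.3351, 37)]  |A|=211.6551
5. ⊥bis P4·P3 via (40.29,24.415): [(37.1046, 23.9022) (45, 25.1733) (45, 37) (31.3351, 37)]  |A|=136.1789
6. ⊥bis P4·P5 via (39.885,29.22): [(34.8627, 28.9917) (37.1046, 23.9022) (45, 25.1733) (45, 29.4525)]  |A|=43.2068
7. ⊥bis P4·P6 via (36.455,16.595): [(34.8627, 28.9917) (37.1046, 23.9022) (45, 25.1733) (45, 29.4525)]  |A|=43.2068
8. ⊥bis P4·P7 via (31.605,18.86): [(34.8627, 28.9917) (37.1046, 23.9022) (45, 25.1733) (45, 29.4525)]  |A|=43.2068
9. canonical 4-gon: [(34.8627, 28.9917) (37.1046, 23.9022) (45, 25.1733) (45, 29.4525)]
10. shoelace: 43.2068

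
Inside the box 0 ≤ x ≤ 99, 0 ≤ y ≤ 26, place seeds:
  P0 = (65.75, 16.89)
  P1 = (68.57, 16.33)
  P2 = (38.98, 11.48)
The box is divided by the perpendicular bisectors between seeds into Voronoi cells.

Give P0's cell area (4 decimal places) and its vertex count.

1. box [0,99]×[0,26]: [(0, 0) (99, 0) (99, 26) (0, 26)]
2. ⊥bis P0·P1 via (67.16,16.61): [(0, 0) (63.8616, 0) (69.0247, 26) (0, 26)]  |A|=1727.5211
3. ⊥bis P0·P2 via (52.365,14.185): [(55.2317, 0) (63.8616, 0) (69.0247, 26) (49.9773, 26)]  |A|=359.8047
4. canonical 4-gon: [(55.2317, 0) (63.8616, 0) (69.0247, 26) (49.9773, 26)]
5. shoelace: 359.8047

Area of P0's cell: 359.8047 (4 vertices)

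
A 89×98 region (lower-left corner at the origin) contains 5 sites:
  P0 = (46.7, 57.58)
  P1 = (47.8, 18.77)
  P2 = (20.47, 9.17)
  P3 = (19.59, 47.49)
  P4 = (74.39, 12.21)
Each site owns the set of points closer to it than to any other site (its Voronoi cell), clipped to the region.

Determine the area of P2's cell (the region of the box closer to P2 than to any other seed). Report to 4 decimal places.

Area of P2's cell: 961.4325

1. box [0,89]×[0,98]: [(0, 0) (89, 0) (89, 98) (0, 98)]
2. ⊥bis P2·P0 via (33.585,33.375): [(0, 51.5724) (0, 0) (89, 0) (89, 3.3495)]  |A|=2444.0222
3. ⊥bis P2·P1 via (34.135,13.97): [(25.8458, 37.5683) (0, 51.5724) (0, 0) (39.0421, 0)]  |A|=1399.8384
4. ⊥bis P2·P3 via (20.03,28.33): [(29.0184, 28.5364) (0, 27.87) (0, 0) (39.0421, 0)]  |A|=961.4325
5. ⊥bis P2·P4 via (47.43,10.69): [(29.0184, 28.5364) (0, 27.87) (0, 0) (39.0421, 0)]  |A|=961.4325
6. canonical 4-gon: [(29.0184, 28.5364) (0, 27.87) (0, 0) (39.0421, 0)]
7. shoelace: 961.4325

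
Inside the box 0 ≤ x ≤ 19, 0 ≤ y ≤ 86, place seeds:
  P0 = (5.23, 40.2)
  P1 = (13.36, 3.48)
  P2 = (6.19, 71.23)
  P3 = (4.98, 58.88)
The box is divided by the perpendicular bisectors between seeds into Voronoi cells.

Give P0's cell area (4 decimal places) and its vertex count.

1. box [0,19]×[0,86]: [(0, 0) (19, 0) (19, 86) (0, 86)]
2. ⊥bis P0·P1 via (9.295,21.84): [(0, 19.782) (19, 23.9887) (19, 86) (0, 86)]  |A|=1218.1776
3. ⊥bis P0·P2 via (5.71,55.715): [(0, 55.8917) (0, 19.782) (19, 23.9887) (19, 55.3038)]  |A|=640.5348
4. ⊥bis P0·P3 via (5.105,49.54): [(0, 49.4717) (0, 19.782) (19, 23.9887) (19, 49.726)]  |A|=526.5552
5. canonical 4-gon: [(0, 49.4717) (0, 19.782) (19, 23.9887) (19, 49.726)]
6. shoelace: 526.5552

Area of P0's cell: 526.5552 (4 vertices)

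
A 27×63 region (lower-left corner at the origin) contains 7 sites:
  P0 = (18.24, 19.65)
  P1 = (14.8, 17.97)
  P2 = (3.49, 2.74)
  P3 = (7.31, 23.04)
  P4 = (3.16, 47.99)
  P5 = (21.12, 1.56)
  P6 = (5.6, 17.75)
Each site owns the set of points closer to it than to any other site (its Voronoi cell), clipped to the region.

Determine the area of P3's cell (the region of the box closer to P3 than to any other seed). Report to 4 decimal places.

1. box [0,27]×[0,63]: [(0, 0) (27, 0) (27, 63) (0, 63)]
2. ⊥bis P3·P0 via (12.775,21.345): [(0, 0) (6.1547, 0) (25.6945, 63) (0, 63)]  |A|=1003.2517
3. ⊥bis P3·P1 via (11.055,20.505): [(0, 4.1733) (13.7487, 24.4845) (25.6945, 63) (0, 63)]  |A|=899.2154
4. ⊥bis P3·P2 via (5.4,12.89): [(0, 13.9062) (5.8439, 12.8065) (13.7487, 24.4845) (25.6945, 63) (0, 63)]  |A|=870.7766
5. ⊥bis P3·P4 via (5.235,35.515): [(0, 34.6442) (0, 13.9062) (5.8439, 12.8065) (13.7487, 24.4845) (17.8191, 37.6081)]  |A|=291.9237
6. ⊥bis P3·P5 via (14.215,12.3): [(0, 34.6442) (0, 13.9062) (5.8439, 12.8065) (13.7487, 24.4845) (17.8191, 37.6081)]  |A|=291.9237
7. ⊥bis P3·P6 via (6.455,20.395): [(0, 34.6442) (0, 22.4816) (10.1681, 19.1947) (13.7487, 24.4845) (17.8191, 37.6081)]  |A|=227.2822
8. canonical 5-gon: [(0, 34.6442) (0, 22.4816) (10.1681, 19.1947) (13.7487, 24.4845) (17.8191, 37.6081)]
9. shoelace: 227.2822

Area of P3's cell: 227.2822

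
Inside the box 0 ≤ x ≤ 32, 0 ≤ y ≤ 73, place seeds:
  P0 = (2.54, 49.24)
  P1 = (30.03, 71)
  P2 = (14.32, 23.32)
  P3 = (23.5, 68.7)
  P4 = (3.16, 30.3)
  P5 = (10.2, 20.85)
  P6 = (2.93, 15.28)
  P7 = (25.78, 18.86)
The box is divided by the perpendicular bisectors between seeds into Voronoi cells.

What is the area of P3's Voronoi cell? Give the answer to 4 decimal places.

1. box [0,32]×[0,73]: [(0, 0) (32, 0) (32, 73) (0, 73)]
2. ⊥bis P3·P0 via (13.02,58.97): [(0, 72.9936) (32, 38.527) (32, 73) (0, 73)]  |A|=551.6705
3. ⊥bis P3·P1 via (26.765,69.85): [(0, 72.9936) (32, 38.527) (32, 54.9872) (25.6555, 73) (0, 73)]  |A|=494.5293
4. ⊥bis P3·P2 via (18.91,46.01): [(0, 72.9936) (26.473, 44.4801) (32, 43.362) (32, 54.9872) (25.6555, 73) (0, 73)]  |A|=481.1676
5. ⊥bis P3·P4 via (13.33,49.5): [(0, 72.9936) (26.473, 44.4801) (32, 43.362) (32, 54.9872) (25.6555, 73) (0, 73)]  |A|=481.1676
6. ⊥bis P3·P5 via (16.85,44.775): [(0, 72.9936) (26.473, 44.4801) (32, 43.362) (32, 54.9872) (25.6555, 73) (0, 73)]  |A|=481.1676
7. ⊥bis P3·P6 via (13.215,41.99): [(0, 72.9936) (26.473, 44.4801) (32, 43.362) (32, 54.9872) (25.6555, 73) (0, 73)]  |A|=481.1676
8. ⊥bis P3·P7 via (24.64,43.78): [(0, 72.9936) (26.473, 44.4801) (28.9574, 43.9775) (32, 44.1167) (32, 54.9872) (25.6555, 73) (0, 73)]  |A|=480.0195
9. canonical 7-gon: [(0, 72.9936) (26.473, 44.4801) (28.9574, 43.9775) (32, 44.1167) (32, 54.9872) (25.6555, 73) (0, 73)]
10. shoelace: 480.0195

Area of P3's cell: 480.0195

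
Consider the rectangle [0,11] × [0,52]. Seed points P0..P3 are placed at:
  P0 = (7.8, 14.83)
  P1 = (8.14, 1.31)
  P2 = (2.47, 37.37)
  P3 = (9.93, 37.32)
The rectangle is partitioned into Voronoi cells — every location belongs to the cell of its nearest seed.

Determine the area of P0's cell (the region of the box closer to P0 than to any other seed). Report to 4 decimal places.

1. box [0,11]×[0,52]: [(0, 0) (11, 0) (11, 52) (0, 52)]
2. ⊥bis P0·P1 via (7.97,8.07): [(0, 7.8696) (11, 8.1462) (11, 52) (0, 52)]  |A|=483.9133
3. ⊥bis P0·P2 via (5.135,26.1): [(0, 24.8857) (0, 7.8696) (11, 8.1462) (11, 27.4869)]  |A|=199.9627
4. ⊥bis P0·P3 via (8.865,26.075): [(6.1262, 26.3344) (0, 24.8857) (0, 7.8696) (11, 8.1462) (11, 25.8728)]  |A|=196.0293
5. canonical 5-gon: [(6.1262, 26.3344) (0, 24.8857) (0, 7.8696) (11, 8.1462) (11, 25.8728)]
6. shoelace: 196.0293

Area of P0's cell: 196.0293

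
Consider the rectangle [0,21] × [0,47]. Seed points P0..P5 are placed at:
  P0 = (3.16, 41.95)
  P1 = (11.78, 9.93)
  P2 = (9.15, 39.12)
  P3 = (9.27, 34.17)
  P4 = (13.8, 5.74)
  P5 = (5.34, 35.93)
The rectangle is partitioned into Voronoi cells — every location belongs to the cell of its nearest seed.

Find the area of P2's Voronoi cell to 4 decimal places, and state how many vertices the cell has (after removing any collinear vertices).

Area of P2's cell: 140.6273 (5 vertices)

1. box [0,21]×[0,47]: [(0, 0) (21, 0) (21, 47) (0, 47)]
2. ⊥bis P2·P0 via (6.155,40.535): [(0, 27.5073) (0, 0) (21, 0) (21, 47) (9.2094, 47)]  |A|=897.2417
3. ⊥bis P2·P1 via (10.465,24.525): [(0, 27.5073) (0, 23.5821) (21, 25.4742) (21, 47) (9.2094, 47)]  |A|=382.1505
4. ⊥bis P2·P3 via (9.21,36.645): [(4.2605, 36.525) (21, 36.9308) (21, 47) (9.2094, 47)]  |A|=146.0298
5. ⊥bis P2·P4 via (11.475,22.43): [(4.2605, 36.525) (21, 36.9308) (21, 47) (9.2094, 47)]  |A|=146.0298
6. ⊥bis P2·P5 via (7.245,37.525): [(5.6391, 39.443) (8.0062, 36.6158) (21, 36.9308) (21, 47) (9.2094, 47)]  |A|=140.6273
7. canonical 5-gon: [(5.6391, 39.443) (8.0062, 36.6158) (21, 36.9308) (21, 47) (9.2094, 47)]
8. shoelace: 140.6273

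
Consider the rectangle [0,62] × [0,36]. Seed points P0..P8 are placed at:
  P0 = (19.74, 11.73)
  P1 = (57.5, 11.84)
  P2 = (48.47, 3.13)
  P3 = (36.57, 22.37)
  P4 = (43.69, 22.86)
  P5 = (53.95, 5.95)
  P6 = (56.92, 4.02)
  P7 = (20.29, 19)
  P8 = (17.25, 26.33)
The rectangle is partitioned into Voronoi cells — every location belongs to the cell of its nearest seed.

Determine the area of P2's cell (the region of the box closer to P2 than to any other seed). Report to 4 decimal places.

1. box [0,62]×[0,36]: [(0, 0) (62, 0) (62, 36) (0, 36)]
2. ⊥bis P2·P0 via (34.105,7.43): [(31.8809, 0) (62, 0) (62, 36) (42.6571, 36)]  |A|=890.3156
3. ⊥bis P2·P1 via (52.985,7.485): [(38.589, 22.4098) (31.8809, 0) (60.2048, 0)]  |A|=317.3665
4. ⊥bis P2·P3 via (42.52,12.75): [(45.8938, 14.8367) (34.1474, 7.5715) (31.8809, 0) (60.2048, 0)]  |A|=246.3523
5. ⊥bis P2·P4 via (46.08,12.995): [(47.369, 13.3073) (40.8788, 11.7349) (34.1474, 7.5715) (31.8809, 0) (60.2048, 0)]  |A|=240.2294
6. ⊥bis P2·P5 via (51.21,4.54): [(46.7727, 13.1628) (40.8788, 11.7349) (34.1474, 7.5715) (31.8809, 0) (53.5463, 0)]  |A|=191.5123
7. ⊥bis P2·P6 via (52.695,3.575): [(52.9494, 1.16) (46.7727, 13.1628) (40.8788, 11.7349) (34.1474, 7.5715) (31.8809, 0) (53.0715, 0)]  |A|=191.2369
8. ⊥bis P2·P7 via (34.38,11.065): [(52.9494, 1.16) (46.7727, 13.1628) (40.8788, 11.7349) (34.1474, 7.5715) (31.8809, 0) (53.0715, 0)]  |A|=191.2369
9. ⊥bis P2·P8 via (32.86,14.73): [(52.9494, 1.16) (46.7727, 13.1628) (40.8788, 11.7349) (34.1474, 7.5715) (31.8809, 0) (53.0715, 0)]  |A|=191.2369
10. canonical 6-gon: [(52.9494, 1.16) (46.7727, 13.1628) (40.8788, 11.7349) (34.1474, 7.5715) (31.8809, 0) (53.0715, 0)]
11. shoelace: 191.2369

Area of P2's cell: 191.2369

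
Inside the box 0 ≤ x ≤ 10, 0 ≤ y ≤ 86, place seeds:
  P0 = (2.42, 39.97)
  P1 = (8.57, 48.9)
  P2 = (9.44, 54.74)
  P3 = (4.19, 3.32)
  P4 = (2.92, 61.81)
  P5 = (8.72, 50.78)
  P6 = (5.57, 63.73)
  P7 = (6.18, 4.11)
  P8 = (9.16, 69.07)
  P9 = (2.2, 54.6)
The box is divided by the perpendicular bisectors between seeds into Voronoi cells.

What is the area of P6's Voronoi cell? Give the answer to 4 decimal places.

1. box [0,10]×[0,86]: [(0, 0) (10, 0) (10, 86) (0, 86)]
2. ⊥bis P6·P0 via (3.995,51.85): [(0, 52.3796) (10, 51.0539) (10, 86) (0, 86)]  |A|=342.8324
3. ⊥bis P6·P1 via (7.07,56.315): [(0, 54.8848) (10, 56.9077) (10, 86) (0, 86)]  |A|=301.0375
4. ⊥bis P6·P2 via (7.505,59.235): [(0, 56.0043) (10, 60.309) (10, 86) (0, 86)]  |A|=278.4335
5. ⊥bis P6·P3 via (4.88,33.525): [(0, 56.0043) (10, 60.309) (10, 86) (0, 86)]  |A|=278.4335
6. ⊥bis P6·P4 via (4.245,62.77): [(0, 68.629) (6.9723, 59.0057) (10, 60.309) (10, 86) (0, 86)]  |A|=234.4215
7. ⊥bis P6·P5 via (7.145,57.255): [(0, 68.629) (6.9723, 59.0057) (10, 60.309) (10, 86) (0, 86)]  |A|=234.4215
8. ⊥bis P6·P7 via (5.875,33.92): [(0, 68.629) (6.9723, 59.0057) (10, 60.309) (10, 86) (0, 86)]  |A|=234.4215
9. ⊥bis P6·P8 via (7.365,66.4): [(0, 71.3514) (0, 68.629) (6.9723, 59.0057) (10, 60.309) (10, 64.6285)]  |A|=54.3211
10. ⊥bis P6·P9 via (3.885,59.165): [(0, 71.3514) (0, 68.629) (6.9723, 59.0057) (10, 60.309) (10, 64.6285)]  |A|=54.3211
11. canonical 5-gon: [(0, 71.3514) (0, 68.629) (6.9723, 59.0057) (10, 60.309) (10, 64.6285)]
12. shoelace: 54.3211

Area of P6's cell: 54.3211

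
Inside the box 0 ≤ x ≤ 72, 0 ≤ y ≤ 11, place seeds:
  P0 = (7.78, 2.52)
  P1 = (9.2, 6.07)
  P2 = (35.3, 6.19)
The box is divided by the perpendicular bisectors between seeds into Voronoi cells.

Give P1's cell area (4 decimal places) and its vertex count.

Area of P1's cell: 170.8425 (5 vertices)

1. box [0,72]×[0,11]: [(0, 0) (72, 0) (72, 11) (0, 11)]
2. ⊥bis P1·P0 via (8.49,4.295): [(0, 7.691) (19.2275, 0) (72, 0) (72, 11) (0, 11)]  |A|=718.0606
3. ⊥bis P1·P2 via (22.25,6.13): [(0, 7.691) (19.2275, 0) (22.2782, 0) (22.2276, 11) (0, 11)]  |A|=170.8425
4. canonical 5-gon: [(0, 7.691) (19.2275, 0) (22.2782, 0) (22.2276, 11) (0, 11)]
5. shoelace: 170.8425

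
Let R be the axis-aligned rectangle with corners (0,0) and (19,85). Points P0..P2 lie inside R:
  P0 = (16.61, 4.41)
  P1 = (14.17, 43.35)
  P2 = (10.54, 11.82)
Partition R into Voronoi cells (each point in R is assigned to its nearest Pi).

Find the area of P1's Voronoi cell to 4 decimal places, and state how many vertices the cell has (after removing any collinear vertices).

Area of P1's cell: 1084.6399 (4 vertices)

1. box [0,19]×[0,85]: [(0, 0) (19, 0) (19, 85) (0, 85)]
2. ⊥bis P1·P0 via (15.39,23.88): [(0, 22.9157) (19, 24.1062) (19, 85) (0, 85)]  |A|=1168.2923
3. ⊥bis P1·P2 via (12.355,27.585): [(0, 29.0074) (19, 26.82) (19, 85) (0, 85)]  |A|=1084.6399
4. canonical 4-gon: [(0, 29.0074) (19, 26.82) (19, 85) (0, 85)]
5. shoelace: 1084.6399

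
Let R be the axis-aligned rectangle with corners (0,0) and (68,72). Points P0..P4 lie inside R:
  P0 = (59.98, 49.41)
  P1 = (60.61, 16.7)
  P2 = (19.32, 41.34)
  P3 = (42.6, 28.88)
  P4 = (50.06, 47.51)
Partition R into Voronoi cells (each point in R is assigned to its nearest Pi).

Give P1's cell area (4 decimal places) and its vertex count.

Area of P1's cell: 682.4755 (4 vertices)

1. box [0,68]×[0,72]: [(0, 0) (68, 0) (68, 72) (0, 72)]
2. ⊥bis P1·P0 via (60.295,33.055): [(0, 31.8937) (0, 0) (68, 0) (68, 33.2034)]  |A|=2213.3017
3. ⊥bis P1·P2 via (39.965,29.02): [(42.1645, 32.7058) (22.6472, 0) (68, 0) (68, 33.2034)]  |A|=1170.5631
4. ⊥bis P1·P3 via (51.605,22.79): [(58.5241, 33.0209) (36.1923, 0) (68, 0) (68, 33.2034)]  |A|=682.4755
5. ⊥bis P1·P4 via (55.335,32.105): [(58.5241, 33.0209) (36.1923, 0) (68, 0) (68, 33.2034)]  |A|=682.4755
6. canonical 4-gon: [(58.5241, 33.0209) (36.1923, 0) (68, 0) (68, 33.2034)]
7. shoelace: 682.4755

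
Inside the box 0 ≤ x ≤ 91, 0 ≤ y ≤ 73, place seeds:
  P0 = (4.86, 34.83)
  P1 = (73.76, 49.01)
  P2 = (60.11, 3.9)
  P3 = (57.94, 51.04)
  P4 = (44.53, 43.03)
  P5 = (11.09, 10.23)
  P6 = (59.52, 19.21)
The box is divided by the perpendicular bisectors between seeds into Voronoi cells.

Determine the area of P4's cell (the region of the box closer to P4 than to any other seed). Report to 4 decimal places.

1. box [0,91]×[0,73]: [(0, 0) (91, 0) (91, 73) (0, 73)]
2. ⊥bis P4·P0 via (24.695,38.93): [(32.742, 0) (91, 0) (91, 73) (17.6525, 73)]  |A|=4803.5975
3. ⊥bis P4·P1 via (59.145,46.02): [(32.742, 0) (68.56, 0) (53.6253, 73) (17.6525, 73)]  |A|=2620.3605
4. ⊥bis P4·P2 via (52.32,23.465): [(29.7493, 14.4783) (62.8978, 27.6766) (53.6253, 73) (17.6525, 73)]  |A|=1864.9849
5. ⊥bis P4·P3 via (51.235,47.035): [(29.7493, 14.4783) (62.8172, 27.6446) (35.7257, 73) (17.6525, 73)]  |A|=1457.0883
6. ⊥bis P4·P5 via (27.81,26.63): [(27.0846, 27.3695) (36.9263, 17.3358) (62.8172, 27.6446) (35.7257, 73) (17.6525, 73)]  |A|=1407.0208
7. ⊥bis P4·P6 via (52.025,31.12): [(27.0846, 27.3695) (34.329, 19.9838) (58.36, 35.1066) (35.7257, 73) (17.6525, 73)]  |A|=1235.9905
8. canonical 5-gon: [(27.0846, 27.3695) (34.329, 19.9838) (58.36, 35.1066) (35.7257, 73) (17.6525, 73)]
9. shoelace: 1235.9905

Area of P4's cell: 1235.9905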